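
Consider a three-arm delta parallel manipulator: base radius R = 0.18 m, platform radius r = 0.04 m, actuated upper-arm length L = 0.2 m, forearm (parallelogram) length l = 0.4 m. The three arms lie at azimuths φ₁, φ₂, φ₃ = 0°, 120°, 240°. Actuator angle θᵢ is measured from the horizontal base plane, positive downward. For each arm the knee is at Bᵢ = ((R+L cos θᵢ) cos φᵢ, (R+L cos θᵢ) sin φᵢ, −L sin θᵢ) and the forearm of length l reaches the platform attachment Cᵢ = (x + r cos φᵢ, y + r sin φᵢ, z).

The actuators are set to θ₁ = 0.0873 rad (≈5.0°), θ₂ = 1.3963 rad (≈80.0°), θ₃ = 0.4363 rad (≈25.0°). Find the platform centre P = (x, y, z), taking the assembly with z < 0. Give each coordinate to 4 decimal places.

(0.1352, -0.1557, -0.3242)

arm 1 at φ=0.0°: ρ1 = 0.3392;  O1 = (0.3392, 0.0000, -0.0174)
arm 2 at φ=120.0°: ρ2 = 0.1747;  O2 = (-0.0874, 0.1513, -0.1970)
O3 = (0.3213·cos240.0°, 0.3213·sin240.0°, -0.0845) = (-0.1606, -0.2782, -0.0845)
subtract pairs → two planes through P
linear system: -0.8532x+0.3026y = -0.0461−-0.3590z; -0.9997x+-0.5564y = -0.0050−-0.1342z
det = 0.7773;  x = 0.0349+-0.3093z,  y = -0.0537+0.3145z
quadratic in z: (1.1946)z²+(0.1893)z+(-0.0642)=0, √Δ=0.5854 → z ∈ {-0.3242, 0.1658}; z = -0.3242 (taking z<0)
x = 0.1352, y = -0.1557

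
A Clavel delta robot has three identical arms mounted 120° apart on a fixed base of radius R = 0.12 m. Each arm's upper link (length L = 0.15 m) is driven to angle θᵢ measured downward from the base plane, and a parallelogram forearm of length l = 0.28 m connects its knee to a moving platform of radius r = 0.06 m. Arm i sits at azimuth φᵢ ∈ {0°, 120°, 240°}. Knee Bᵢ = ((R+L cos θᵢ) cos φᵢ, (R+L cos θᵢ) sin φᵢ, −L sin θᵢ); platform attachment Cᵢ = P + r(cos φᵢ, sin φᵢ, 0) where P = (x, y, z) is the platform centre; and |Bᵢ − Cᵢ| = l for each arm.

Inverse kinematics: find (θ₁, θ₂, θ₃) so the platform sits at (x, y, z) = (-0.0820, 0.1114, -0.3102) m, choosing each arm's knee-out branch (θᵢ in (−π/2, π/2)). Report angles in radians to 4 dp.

φ1=0.0° → target in arm frame (-0.0820, 0.1114)
  A=0.1420, B=-0.3102, C=(l²−L²−A²−y'²−z²)/(2L)=-0.2430
  θ1 = atan2(B,A) + arccos(C/0.3412) = 1.2220
rotate P by −φ2: (0.1375, 0.0153, -0.3102)
  A=-0.0775, B=-0.3102, C=(l²−L²−A²−y'²−z²)/(2L)=-0.1552
  √(A²+B²)=0.3197;  θ2 = -1.8155+2.0776 ≈ 0.2621
rotate P by −φ3: (-0.0555, -0.1267, -0.3102)
  A=0.1155, B=-0.3102, C=(l²−L²−A²−y'²−z²)/(2L)=-0.2324
  √(A²+B²)=0.3310;  θ3 = -1.2144+2.3491 ≈ 1.1347

θ₁ = 1.2220, θ₂ = 0.2621, θ₃ = 1.1347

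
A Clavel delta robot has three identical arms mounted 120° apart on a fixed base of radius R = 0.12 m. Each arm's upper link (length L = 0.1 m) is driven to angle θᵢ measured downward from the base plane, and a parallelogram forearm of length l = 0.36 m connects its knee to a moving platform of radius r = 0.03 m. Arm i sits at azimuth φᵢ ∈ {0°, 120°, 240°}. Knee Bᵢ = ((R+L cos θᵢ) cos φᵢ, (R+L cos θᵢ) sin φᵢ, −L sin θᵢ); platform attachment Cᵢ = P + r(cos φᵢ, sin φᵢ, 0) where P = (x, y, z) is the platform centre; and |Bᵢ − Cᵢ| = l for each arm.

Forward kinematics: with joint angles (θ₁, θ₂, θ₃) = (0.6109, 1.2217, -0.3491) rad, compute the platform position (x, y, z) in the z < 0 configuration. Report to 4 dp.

(-0.0107, -0.1709, -0.3163)

centre 1 = (0.1719·cos0.0°, 0.1719·sin0.0°, -0.0574) = (0.1719, 0.0000, -0.0574)
φ2=120.0°: virtual centre (-0.0621, 0.1076, -0.0940), radius l
arm 3 at φ=240.0°: (R−r)+L cos θ3 = 0.1840;  centre 3 = (-0.0920, -0.1593, 0.0342)
subtract pairs → two planes through P
plane₁₂: -0.4680x+0.2151y+-0.0732z = -0.0086
Cramer: x(z) = 0.0086+0.0612z;  y(z) = -0.0211+0.4734z
quadratic in z: (1.2279)z²+(0.0747)z+(-0.0992)=0, √Δ=0.7020 → z ∈ {-0.3163, 0.2554}; z = -0.3163 (taking z<0)
x = -0.0107, y = -0.1709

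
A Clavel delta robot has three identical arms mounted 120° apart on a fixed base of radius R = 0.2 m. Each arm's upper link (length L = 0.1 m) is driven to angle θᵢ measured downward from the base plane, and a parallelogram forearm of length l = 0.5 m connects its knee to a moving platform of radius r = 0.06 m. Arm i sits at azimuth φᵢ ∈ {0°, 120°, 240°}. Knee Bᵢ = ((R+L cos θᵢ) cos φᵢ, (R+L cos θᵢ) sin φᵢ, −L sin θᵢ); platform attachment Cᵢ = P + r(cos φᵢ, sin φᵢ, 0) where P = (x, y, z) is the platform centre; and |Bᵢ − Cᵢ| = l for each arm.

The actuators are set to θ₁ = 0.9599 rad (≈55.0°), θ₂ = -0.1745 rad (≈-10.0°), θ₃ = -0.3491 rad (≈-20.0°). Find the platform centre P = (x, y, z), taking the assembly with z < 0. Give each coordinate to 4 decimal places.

φ1=0.0°: virtual centre (0.1974, 0.0000, -0.0819), radius l
arm 2 at φ=120.0°: e+L cos θ2 = 0.2385;  O2 = (-0.1192, 0.2065, 0.0174)
O3 = (0.2340·cos240.0°, 0.2340·sin240.0°, 0.0342) = (-0.1170, -0.2026, 0.0342)
subtract pairs → two planes through P
[-0.6332 0.4131 0.1985]·P = 0.0115;  [-0.6287 -0.4052 0.2322]·P = 0.0103
det = 0.5163;  x = -0.0172+0.3416z,  y = 0.0014+0.0431z
into |P−O₁|² = l²: 1.1186z² + 0.0173z + -0.1972 = 0;  Δ = 0.8828;  z = -0.4277 or 0.4122 → z<0 root = -0.4277
x = -0.1634, y = -0.0170

(-0.1634, -0.0170, -0.4277)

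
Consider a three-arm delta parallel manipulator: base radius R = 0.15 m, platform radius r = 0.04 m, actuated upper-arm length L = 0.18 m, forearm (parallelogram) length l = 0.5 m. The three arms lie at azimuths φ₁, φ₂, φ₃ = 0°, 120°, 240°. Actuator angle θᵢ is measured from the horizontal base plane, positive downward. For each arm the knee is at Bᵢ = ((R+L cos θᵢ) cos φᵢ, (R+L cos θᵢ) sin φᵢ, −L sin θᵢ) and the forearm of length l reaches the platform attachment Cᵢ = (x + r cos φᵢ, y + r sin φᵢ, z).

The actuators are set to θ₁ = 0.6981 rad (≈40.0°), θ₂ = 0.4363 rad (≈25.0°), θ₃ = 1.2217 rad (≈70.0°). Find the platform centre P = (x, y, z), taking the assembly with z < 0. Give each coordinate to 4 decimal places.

φ1=0.0°: virtual centre (0.2479, 0.0000, -0.1157), radius l
arm 2 at φ=120.0°: e+L cos θ2 = 0.2731;  O2 = (-0.1366, 0.2365, -0.0761)
arm 3 at φ=240.0°: e+L cos θ3 = 0.1716;  O3 = (-0.0858, -0.1486, -0.1691)
|O₂|²−|O₁|² = 0.0056;  |O₃|²−|O₁|² = -0.0168
plane₁₂: -0.7689x+0.4731y+0.0793z = 0.0056
Cramer: x(z) = 0.0116-0.0496z;  y(z) = 0.0305-0.2482z
into |P−O₁|² = l²: 1.0641z² + 0.2397z + -0.1798 = 0;  Δ = 0.8229;  z = -0.5389 or 0.3136 → z<0 root = -0.5389
x = 0.0383, y = 0.1643

(0.0383, 0.1643, -0.5389)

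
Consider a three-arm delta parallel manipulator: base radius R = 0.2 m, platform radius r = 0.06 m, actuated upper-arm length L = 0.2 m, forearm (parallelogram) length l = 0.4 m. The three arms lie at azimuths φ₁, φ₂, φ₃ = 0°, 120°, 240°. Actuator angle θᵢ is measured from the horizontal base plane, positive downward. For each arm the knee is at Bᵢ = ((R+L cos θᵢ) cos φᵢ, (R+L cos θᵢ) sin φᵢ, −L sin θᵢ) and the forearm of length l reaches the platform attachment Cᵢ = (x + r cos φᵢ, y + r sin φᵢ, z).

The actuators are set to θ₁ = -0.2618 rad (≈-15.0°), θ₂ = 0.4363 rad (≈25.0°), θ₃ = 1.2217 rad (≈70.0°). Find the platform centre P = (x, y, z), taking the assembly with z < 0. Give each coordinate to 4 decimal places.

(0.1468, 0.1162, -0.2826)

S1 = (0.3332·cos0.0°, 0.3332·sin0.0°, 0.0518) = (0.3332, 0.0000, 0.0518)
S2 = (0.3213·cos120.0°, 0.3213·sin120.0°, -0.0845) = (-0.1606, 0.2782, -0.0845)
S3 = (0.2084·cos240.0°, 0.2084·sin240.0°, -0.1879) = (-0.1042, -0.1805, -0.1879)
eliminate P² terms by subtracting sphere 1 from 2 and 3
[-0.9876 0.5564 -0.2726]·P = -0.0033;  [-0.8748 -0.3610 -0.4794]·P = -0.0349
Cramer: x(z) = 0.0245-0.4330z;  y(z) = 0.0375-0.2787z
sphere 1 gives Az²+Bz+C=0 with A=1.2652, B=0.1429, C=-0.0606;  B²−4AC=0.3272;  roots -0.2826, 0.1696;  negative root z = -0.2826
x = 0.1468, y = 0.1162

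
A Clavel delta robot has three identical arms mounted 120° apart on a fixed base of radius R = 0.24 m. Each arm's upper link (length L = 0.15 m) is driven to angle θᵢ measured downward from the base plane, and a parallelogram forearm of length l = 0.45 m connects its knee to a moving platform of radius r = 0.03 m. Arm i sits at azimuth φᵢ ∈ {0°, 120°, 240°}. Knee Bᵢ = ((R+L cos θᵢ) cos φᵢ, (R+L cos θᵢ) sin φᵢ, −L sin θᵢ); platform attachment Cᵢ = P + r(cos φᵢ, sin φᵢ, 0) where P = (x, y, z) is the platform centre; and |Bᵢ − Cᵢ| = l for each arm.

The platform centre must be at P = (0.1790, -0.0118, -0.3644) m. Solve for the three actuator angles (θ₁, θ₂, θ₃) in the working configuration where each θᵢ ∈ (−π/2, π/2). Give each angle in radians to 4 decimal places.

θ₁ = -0.3489, θ₂ = 1.2217, θ₃ = 1.1342

arm 1 (φ=0.0°): x'=0.1790, y'=-0.0118
  e−x'=0.0310;  (l²−L²−(e−x')²−y'²−z²)/2L = 0.1537
  θ1 = atan2(B,A) + arccos(C/0.3657) = -0.3489
arm 2 (φ=120.0°): x'=-0.0997, y'=-0.1491
  A cos θ + B sin θ = C:  0.3097·cos θ + -0.3644·sin θ = -0.2365
  √(A²+B²)=0.4782;  θ2 = -0.8663+2.0881 ≈ 1.2217
rotate P by −φ3: (-0.0793, 0.1609, -0.3644)
  e−x'=0.2893;  (l²−L²−(e−x')²−y'²−z²)/2L = -0.2079
  θ3 = atan2(B,A) + arccos(C/0.4653) = 1.1342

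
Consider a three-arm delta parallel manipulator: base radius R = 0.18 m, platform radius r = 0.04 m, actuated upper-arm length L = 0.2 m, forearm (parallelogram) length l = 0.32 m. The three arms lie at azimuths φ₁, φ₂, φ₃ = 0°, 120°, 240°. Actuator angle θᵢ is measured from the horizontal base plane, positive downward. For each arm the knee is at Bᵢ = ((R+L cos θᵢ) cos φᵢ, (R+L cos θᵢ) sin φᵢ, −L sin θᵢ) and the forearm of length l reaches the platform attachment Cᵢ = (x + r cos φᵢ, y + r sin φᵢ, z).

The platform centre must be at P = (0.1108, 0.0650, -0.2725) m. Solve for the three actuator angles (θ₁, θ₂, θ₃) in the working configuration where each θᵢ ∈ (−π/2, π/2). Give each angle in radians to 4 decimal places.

rotate P by −φ1: (0.1108, 0.0650, -0.2725)
  A cos θ + B sin θ = C:  0.0292·cos θ + -0.2725·sin θ = -0.0423
  γ=atan2(-0.2725,0.0292)=-1.4640;  ψ=arccos(-0.1545)=1.7259;  θ1=γ+ψ≈0.2618
rotate P by −φ2: (0.0009, -0.1285, -0.2725)
  e−x'=0.1391;  (l²−L²−(e−x')²−y'²−z²)/2L = -0.1193
  γ=atan2(-0.2725,0.1391)=-1.0988;  ψ=arccos(-0.3898)=1.9712;  θ2=γ+ψ≈0.8725
rotate P by −φ3: (-0.1117, 0.0635, -0.2725)
  A=0.2517, B=-0.2725, C=(l²−L²−A²−y'²−z²)/(2L)=-0.1981
  √(A²+B²)=0.3710;  θ3 = -0.8251+2.1341 ≈ 1.3090

θ₁ = 0.2618, θ₂ = 0.8725, θ₃ = 1.3090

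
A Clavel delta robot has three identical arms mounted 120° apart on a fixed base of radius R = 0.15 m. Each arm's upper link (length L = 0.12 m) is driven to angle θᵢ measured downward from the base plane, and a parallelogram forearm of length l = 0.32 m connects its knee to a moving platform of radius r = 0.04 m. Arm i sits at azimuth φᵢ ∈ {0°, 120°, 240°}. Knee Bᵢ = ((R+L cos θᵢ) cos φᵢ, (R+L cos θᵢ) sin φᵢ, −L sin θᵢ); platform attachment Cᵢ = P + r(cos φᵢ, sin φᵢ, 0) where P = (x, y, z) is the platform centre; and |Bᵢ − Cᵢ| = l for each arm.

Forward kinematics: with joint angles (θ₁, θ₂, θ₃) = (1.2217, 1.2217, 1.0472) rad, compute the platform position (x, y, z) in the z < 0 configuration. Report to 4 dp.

φ1=0.0°: virtual centre (0.1510, 0.0000, -0.1128), radius l
φ2=120.0°: virtual centre (-0.0755, 0.1308, -0.1128), radius l
S3 = (0.1700·cos240.0°, 0.1700·sin240.0°, -0.1039) = (-0.0850, -0.1472, -0.1039)
eliminate P² terms by subtracting sphere 1 from 2 and 3
plane₁₂: -0.4531x+0.2616y+0.0000z = 0.0000
Cramer: x(z) = -0.0042+0.0180z;  y(z) = -0.0074+0.0312z
into |P−S₁|² = l²: 1.0013z² + 0.2195z + -0.0655 = 0;  Δ = 0.3106;  z = -0.3879 or 0.1687 → z<0 root = -0.3879
x = -0.0112, y = -0.0194

(-0.0112, -0.0194, -0.3879)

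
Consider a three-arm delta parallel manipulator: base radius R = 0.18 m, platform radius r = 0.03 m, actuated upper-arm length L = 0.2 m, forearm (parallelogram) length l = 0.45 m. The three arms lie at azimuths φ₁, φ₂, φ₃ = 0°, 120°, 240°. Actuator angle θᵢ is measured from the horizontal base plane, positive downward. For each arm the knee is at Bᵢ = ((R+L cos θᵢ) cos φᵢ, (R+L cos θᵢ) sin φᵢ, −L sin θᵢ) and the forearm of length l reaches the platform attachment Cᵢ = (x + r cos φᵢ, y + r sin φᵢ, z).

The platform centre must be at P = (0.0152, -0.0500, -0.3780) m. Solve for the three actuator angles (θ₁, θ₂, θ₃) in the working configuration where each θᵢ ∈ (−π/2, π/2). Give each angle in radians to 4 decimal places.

θ₁ = 0.3491, θ₂ = 0.6108, θ₃ = 0.2614

φ1=0.0° → target in arm frame (0.0152, -0.0500)
  A=0.1348, B=-0.3780, C=(l²−L²−A²−y'²−z²)/(2L)=-0.0026
  γ=atan2(-0.3780,0.1348)=-1.2282;  ψ=arccos(-0.0066)=1.5774;  θ1=γ+ψ≈0.3491
φ2=120.0° → target in arm frame (-0.0509, 0.0118)
  A=0.2009, B=-0.3780, C=(l²−L²−A²−y'²−z²)/(2L)=-0.0522
  θ2 = atan2(B,A) + arccos(C/0.4281) = 0.6108
rotate P by −φ3: (0.0357, 0.0382, -0.3780)
  e−x'=0.1143;  (l²−L²−(e−x')²−y'²−z²)/2L = 0.0127
  γ=atan2(-0.3780,0.1143)=-1.2772;  ψ=arccos(0.0323)=1.5385;  θ3=γ+ψ≈0.2614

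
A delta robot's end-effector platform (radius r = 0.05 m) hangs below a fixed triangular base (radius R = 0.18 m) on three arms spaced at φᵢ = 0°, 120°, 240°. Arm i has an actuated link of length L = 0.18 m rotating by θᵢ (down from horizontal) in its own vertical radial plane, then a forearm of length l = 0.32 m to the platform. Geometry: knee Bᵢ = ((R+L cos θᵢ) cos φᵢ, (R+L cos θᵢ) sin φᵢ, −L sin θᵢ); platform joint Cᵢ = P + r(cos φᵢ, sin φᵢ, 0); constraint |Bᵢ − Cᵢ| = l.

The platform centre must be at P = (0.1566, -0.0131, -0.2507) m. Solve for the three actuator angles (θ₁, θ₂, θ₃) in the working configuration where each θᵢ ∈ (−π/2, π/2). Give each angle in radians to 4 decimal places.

θ₁ = -0.1749, θ₂ = 1.2216, θ₃ = 1.1347

φ1=0.0° → target in arm frame (0.1566, -0.0131)
  A cos θ + B sin θ = C:  -0.0266·cos θ + -0.2507·sin θ = 0.0174
  θ1 = atan2(B,A) + arccos(C/0.2521) = -0.1749
arm 2 (φ=120.0°): x'=-0.0896, y'=-0.1291
  A cos θ + B sin θ = C:  0.2196·cos θ + -0.2507·sin θ = -0.1604
  θ2 = atan2(B,A) + arccos(C/0.3333) = 1.2216
φ3=240.0° → target in arm frame (-0.0670, 0.1422)
  A cos θ + B sin θ = C:  0.1970·cos θ + -0.2507·sin θ = -0.1440
  γ=atan2(-0.2507,0.1970)=-0.9049;  ψ=arccos(-0.4518)=2.0396;  θ3=γ+ψ≈1.1347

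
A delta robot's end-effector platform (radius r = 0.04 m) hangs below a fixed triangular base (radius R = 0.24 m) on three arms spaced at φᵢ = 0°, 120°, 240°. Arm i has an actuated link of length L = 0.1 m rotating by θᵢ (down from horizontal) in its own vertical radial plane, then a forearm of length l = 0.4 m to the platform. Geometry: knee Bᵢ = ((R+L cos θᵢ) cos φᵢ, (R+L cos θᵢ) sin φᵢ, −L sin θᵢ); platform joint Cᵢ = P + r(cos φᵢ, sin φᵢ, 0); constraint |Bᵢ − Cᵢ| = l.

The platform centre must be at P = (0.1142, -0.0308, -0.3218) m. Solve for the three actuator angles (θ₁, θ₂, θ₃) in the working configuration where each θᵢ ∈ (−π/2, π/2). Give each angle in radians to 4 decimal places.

θ₁ = -0.3490, θ₂ = 1.2216, θ₃ = 0.8731

arm 1 (φ=0.0°): x'=0.1142, y'=-0.0308
  A cos θ + B sin θ = C:  0.0858·cos θ + -0.3218·sin θ = 0.1907
  γ=atan2(-0.3218,0.0858)=-1.3102;  ψ=arccos(0.5725)=0.9612;  θ1=γ+ψ≈-0.3490
arm 2 (φ=120.0°): x'=-0.0838, y'=-0.0835
  A cos θ + B sin θ = C:  0.2838·cos θ + -0.3218·sin θ = -0.2053
  √(A²+B²)=0.4290;  θ2 = -0.8481+2.0697 ≈ 1.2216
arm 3 (φ=240.0°): x'=-0.0304, y'=0.1143
  A cos θ + B sin θ = C:  0.2304·cos θ + -0.3218·sin θ = -0.0986
  γ=atan2(-0.3218,0.2304)=-0.9494;  ψ=arccos(-0.2491)=1.8225;  θ3=γ+ψ≈0.8731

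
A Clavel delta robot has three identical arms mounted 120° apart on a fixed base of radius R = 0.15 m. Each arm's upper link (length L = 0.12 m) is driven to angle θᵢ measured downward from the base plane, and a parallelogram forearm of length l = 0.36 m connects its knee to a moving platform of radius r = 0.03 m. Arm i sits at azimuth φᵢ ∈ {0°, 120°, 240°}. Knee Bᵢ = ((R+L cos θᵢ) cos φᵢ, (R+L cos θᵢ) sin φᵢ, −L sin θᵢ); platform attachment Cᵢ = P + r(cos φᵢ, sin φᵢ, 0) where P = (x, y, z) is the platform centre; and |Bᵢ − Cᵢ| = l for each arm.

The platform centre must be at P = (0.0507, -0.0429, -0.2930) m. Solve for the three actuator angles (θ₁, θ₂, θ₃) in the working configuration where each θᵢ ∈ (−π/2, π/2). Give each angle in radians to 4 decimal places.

rotate P by −φ1: (0.0507, -0.0429, -0.2930)
  e−x'=0.0693;  (l²−L²−(e−x')²−y'²−z²)/2L = 0.0946
  θ1 = atan2(B,A) + arccos(C/0.3011) = -0.0874
arm 2 (φ=120.0°): x'=-0.0625, y'=-0.0225
  A cos θ + B sin θ = C:  0.1825·cos θ + -0.2930·sin θ = -0.0186
  γ=atan2(-0.2930,0.1825)=-1.0137;  ψ=arccos(-0.0538)=1.6247;  θ2=γ+ψ≈0.6109
arm 3 (φ=240.0°): x'=0.0118, y'=0.0654
  A=0.1082, B=-0.2930, C=(l²−L²−A²−y'²−z²)/(2L)=0.0557
  γ=atan2(-0.2930,0.1082)=-1.2171;  ψ=arccos(0.1784)=1.3914;  θ3=γ+ψ≈0.1744

θ₁ = -0.0874, θ₂ = 0.6109, θ₃ = 0.1744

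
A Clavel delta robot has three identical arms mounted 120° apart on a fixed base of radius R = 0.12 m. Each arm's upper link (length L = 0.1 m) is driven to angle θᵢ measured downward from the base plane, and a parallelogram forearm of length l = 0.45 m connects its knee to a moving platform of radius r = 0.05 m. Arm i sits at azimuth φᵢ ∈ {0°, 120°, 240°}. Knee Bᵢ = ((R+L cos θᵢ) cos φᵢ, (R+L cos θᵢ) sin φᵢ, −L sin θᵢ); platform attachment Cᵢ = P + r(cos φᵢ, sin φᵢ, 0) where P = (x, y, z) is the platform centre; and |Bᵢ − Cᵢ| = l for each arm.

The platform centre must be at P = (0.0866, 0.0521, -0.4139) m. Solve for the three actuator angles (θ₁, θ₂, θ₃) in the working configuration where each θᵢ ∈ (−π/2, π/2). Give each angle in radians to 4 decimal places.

arm 1 (φ=0.0°): x'=0.0866, y'=0.0521
  A=-0.0166, B=-0.4139, C=(l²−L²−A²−y'²−z²)/(2L)=0.0910
  √(A²+B²)=0.4142;  θ1 = -1.6109+1.3493 ≈ -0.2615
arm 2 (φ=120.0°): x'=0.0018, y'=-0.1010
  e−x'=0.0682;  (l²−L²−(e−x')²−y'²−z²)/2L = 0.0316
  √(A²+B²)=0.4195;  θ2 = -1.4075+1.4953 ≈ 0.0878
rotate P by −φ3: (-0.0884, 0.0489, -0.4139)
  A cos θ + B sin θ = C:  0.1584·cos θ + -0.4139·sin θ = -0.0315
  γ=atan2(-0.4139,0.1584)=-1.2052;  ψ=arccos(-0.0711)=1.6420;  θ3=γ+ψ≈0.4368

θ₁ = -0.2615, θ₂ = 0.0878, θ₃ = 0.4368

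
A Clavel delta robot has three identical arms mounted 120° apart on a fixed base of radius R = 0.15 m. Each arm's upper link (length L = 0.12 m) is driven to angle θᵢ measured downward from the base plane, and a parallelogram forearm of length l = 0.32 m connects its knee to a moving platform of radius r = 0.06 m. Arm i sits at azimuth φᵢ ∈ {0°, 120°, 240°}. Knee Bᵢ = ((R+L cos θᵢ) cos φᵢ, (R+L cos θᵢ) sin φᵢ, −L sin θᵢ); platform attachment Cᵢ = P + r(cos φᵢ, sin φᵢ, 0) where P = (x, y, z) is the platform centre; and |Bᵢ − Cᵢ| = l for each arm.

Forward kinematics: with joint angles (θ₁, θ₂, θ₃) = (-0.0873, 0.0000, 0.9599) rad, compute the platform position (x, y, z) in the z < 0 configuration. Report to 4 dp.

arm 1 at φ=0.0°: e+L cos θ1 = 0.2095;  O1 = (0.2095, 0.0000, 0.0105)
arm 2 at φ=120.0°: e+L cos θ2 = 0.2100;  O2 = (-0.1050, 0.1819, 0.0000)
φ3=240.0°: virtual centre (-0.0794, -0.1376, -0.0983), radius l
subtract pairs → two planes through P
linear system: -0.6291x+0.3637y = 0.0001−-0.0209z; -0.5779x+-0.2751y = -0.0091−-0.2175z
Cramer: x(z) = 0.0086-0.2214z;  y(z) = 0.0151-0.3255z
sphere 1 gives Az²+Bz+C=0 with A=1.1550, B=0.0582, C=-0.0617;  B²−4AC=0.2884;  roots -0.2577, 0.2073;  negative root z = -0.2577
x = 0.0657, y = 0.0990

(0.0657, 0.0990, -0.2577)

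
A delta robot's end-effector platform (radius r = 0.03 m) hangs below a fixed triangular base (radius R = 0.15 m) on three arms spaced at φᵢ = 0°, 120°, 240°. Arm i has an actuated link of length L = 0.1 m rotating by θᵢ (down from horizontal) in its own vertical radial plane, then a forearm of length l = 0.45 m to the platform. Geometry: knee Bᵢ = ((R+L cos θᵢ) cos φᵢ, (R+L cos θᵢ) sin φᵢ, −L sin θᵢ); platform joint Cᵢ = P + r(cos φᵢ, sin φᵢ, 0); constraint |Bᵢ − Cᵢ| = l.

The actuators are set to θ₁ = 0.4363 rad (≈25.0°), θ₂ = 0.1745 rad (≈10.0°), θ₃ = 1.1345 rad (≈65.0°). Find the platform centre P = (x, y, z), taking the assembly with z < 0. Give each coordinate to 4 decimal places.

O1 = (0.2106·cos0.0°, 0.2106·sin0.0°, -0.0423) = (0.2106, 0.0000, -0.0423)
arm 2 at φ=120.0°: e+L cos θ2 = 0.2185;  O2 = (-0.1092, 0.1892, -0.0174)
φ3=240.0°: virtual centre (-0.0811, -0.1405, -0.0906), radius l
eliminate P² terms by subtracting sphere 1 from 2 and 3
plane₁₂: -0.6397x+0.3784y+0.0498z = 0.0019
det = 0.4006;  x = 0.0096+-0.0565z,  y = 0.0213+-0.2270z
quadratic in z: (1.0547)z²+(0.0975)z+(-0.1599)=0, √Δ=0.8270 → z ∈ {-0.4383, 0.3458}; z = -0.4383 (taking z<0)
x = 0.0344, y = 0.1208

(0.0344, 0.1208, -0.4383)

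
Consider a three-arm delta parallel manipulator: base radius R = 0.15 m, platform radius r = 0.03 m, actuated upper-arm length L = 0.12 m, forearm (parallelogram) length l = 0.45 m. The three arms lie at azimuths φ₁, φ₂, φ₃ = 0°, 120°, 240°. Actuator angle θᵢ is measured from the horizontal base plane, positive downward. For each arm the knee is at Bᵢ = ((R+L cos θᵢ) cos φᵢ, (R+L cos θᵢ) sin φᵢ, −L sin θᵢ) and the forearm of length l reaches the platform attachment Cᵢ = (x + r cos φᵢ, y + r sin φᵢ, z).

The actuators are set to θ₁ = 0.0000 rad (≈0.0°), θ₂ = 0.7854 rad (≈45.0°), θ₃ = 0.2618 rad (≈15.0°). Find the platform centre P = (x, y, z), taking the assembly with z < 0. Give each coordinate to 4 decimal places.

(0.0779, -0.0712, -0.4137)

O1 = (0.2400·cos0.0°, 0.2400·sin0.0°, 0.0000) = (0.2400, 0.0000, 0.0000)
O2 = (0.2049·cos120.0°, 0.2049·sin120.0°, -0.0849) = (-0.1024, 0.1774, -0.0849)
arm 3 at φ=240.0°: e+L cos θ3 = 0.2359;  O3 = (-0.1180, -0.2043, -0.0311)
|O₂|²−|O₁|² = -0.0084;  |O₃|²−|O₁|² = -0.0010
plane₁₂: -0.6849x+0.3548y+-0.1697z = -0.0084
det = 0.5339;  x = 0.0071+-0.1712z,  y = -0.0101+0.1479z
sphere 1 gives Az²+Bz+C=0 with A=1.0512, B=0.0768, C=-0.1482;  B²−4AC=0.6289;  roots -0.4137, 0.3407;  negative root z = -0.4137
x = 0.0779, y = -0.0712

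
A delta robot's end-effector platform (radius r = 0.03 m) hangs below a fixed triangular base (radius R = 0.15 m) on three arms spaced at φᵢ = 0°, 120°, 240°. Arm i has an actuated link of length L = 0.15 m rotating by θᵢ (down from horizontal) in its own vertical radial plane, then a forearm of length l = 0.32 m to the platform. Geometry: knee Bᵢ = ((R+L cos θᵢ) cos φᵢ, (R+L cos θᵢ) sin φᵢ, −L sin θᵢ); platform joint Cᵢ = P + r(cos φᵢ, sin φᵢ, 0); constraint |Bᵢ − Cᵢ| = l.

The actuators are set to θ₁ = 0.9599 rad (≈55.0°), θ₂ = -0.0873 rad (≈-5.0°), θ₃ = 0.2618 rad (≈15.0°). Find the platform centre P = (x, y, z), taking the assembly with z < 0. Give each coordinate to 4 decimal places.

arm 1 at φ=0.0°: e+L cos θ1 = 0.2060;  S1 = (0.2060, 0.0000, -0.1229)
S2 = (0.2694·cos120.0°, 0.2694·sin120.0°, 0.0131) = (-0.1347, 0.2333, 0.0131)
S3 = (0.2649·cos240.0°, 0.2649·sin240.0°, -0.0388) = (-0.1324, -0.2294, -0.0388)
|S₂|²−|S₁|² = 0.0152;  |S₃|²−|S₁|² = 0.0141
plane₁₂: -0.6815x+0.4667y+0.2719z = 0.0152
det = 0.6286;  x = -0.0216+0.3232z,  y = 0.0011+-0.1106z
sphere 1 gives Az²+Bz+C=0 with A=1.1167, B=0.0983, C=-0.0355;  B²−4AC=0.1682;  roots -0.2277, 0.1396;  negative root z = -0.2277
x = -0.0952, y = 0.0262

(-0.0952, 0.0262, -0.2277)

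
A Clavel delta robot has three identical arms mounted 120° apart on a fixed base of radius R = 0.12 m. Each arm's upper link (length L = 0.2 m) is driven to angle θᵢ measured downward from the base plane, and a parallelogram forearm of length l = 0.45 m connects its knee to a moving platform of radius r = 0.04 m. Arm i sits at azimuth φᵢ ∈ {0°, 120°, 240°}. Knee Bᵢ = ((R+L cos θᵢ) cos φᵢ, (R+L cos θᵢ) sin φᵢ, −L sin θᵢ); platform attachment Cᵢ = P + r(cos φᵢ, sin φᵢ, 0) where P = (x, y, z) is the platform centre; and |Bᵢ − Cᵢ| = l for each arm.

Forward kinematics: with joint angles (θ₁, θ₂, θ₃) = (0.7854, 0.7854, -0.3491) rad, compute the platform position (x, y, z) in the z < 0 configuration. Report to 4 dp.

(-0.1099, -0.1904, -0.3790)

φ1=0.0°: virtual centre (0.2214, 0.0000, -0.1414), radius l
arm 2 at φ=120.0°: e+L cos θ2 = 0.2214;  centre 2 = (-0.1107, 0.1918, -0.1414)
φ3=240.0°: virtual centre (-0.1340, -0.2320, 0.0684), radius l
eliminate P² terms by subtracting sphere 1 from 2 and 3
[-0.6643 0.3835 0.0000]·P = 0.0000;  [-0.7108 -0.4641 0.4197]·P = 0.0074
det = 0.5809;  x = -0.0049+0.2771z,  y = -0.0085+0.4799z
sphere 1 gives Az²+Bz+C=0 with A=1.3071, B=0.1492, C=-0.1312;  B²−4AC=0.7082;  roots -0.3790, 0.2648;  negative root z = -0.3790
x = -0.1099, y = -0.1904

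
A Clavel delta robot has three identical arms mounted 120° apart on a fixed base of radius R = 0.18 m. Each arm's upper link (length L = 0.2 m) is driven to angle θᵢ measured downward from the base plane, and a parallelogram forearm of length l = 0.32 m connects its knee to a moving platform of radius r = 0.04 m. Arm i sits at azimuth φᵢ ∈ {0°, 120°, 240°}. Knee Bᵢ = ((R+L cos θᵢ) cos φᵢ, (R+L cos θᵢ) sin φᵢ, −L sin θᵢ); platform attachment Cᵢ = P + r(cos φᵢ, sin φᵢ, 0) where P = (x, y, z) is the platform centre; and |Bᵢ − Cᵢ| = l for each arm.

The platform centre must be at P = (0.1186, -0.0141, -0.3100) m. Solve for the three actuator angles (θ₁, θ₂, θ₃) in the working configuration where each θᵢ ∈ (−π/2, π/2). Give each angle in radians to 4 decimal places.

θ₁ = 0.3490, θ₂ = 1.2217, θ₃ = 1.1344

φ1=0.0° → target in arm frame (0.1186, -0.0141)
  A=0.0214, B=-0.3100, C=(l²−L²−A²−y'²−z²)/(2L)=-0.0859
  √(A²+B²)=0.3107;  θ1 = -1.5019+1.8509 ≈ 0.3490
φ2=120.0° → target in arm frame (-0.0715, -0.0957)
  e−x'=0.2115;  (l²−L²−(e−x')²−y'²−z²)/2L = -0.2190
  √(A²+B²)=0.3753;  θ2 = -0.9721+2.1938 ≈ 1.2217
φ3=240.0° → target in arm frame (-0.0471, 0.1098)
  A=0.1871, B=-0.3100, C=(l²−L²−A²−y'²−z²)/(2L)=-0.2019
  θ3 = atan2(B,A) + arccos(C/0.3621) = 1.1344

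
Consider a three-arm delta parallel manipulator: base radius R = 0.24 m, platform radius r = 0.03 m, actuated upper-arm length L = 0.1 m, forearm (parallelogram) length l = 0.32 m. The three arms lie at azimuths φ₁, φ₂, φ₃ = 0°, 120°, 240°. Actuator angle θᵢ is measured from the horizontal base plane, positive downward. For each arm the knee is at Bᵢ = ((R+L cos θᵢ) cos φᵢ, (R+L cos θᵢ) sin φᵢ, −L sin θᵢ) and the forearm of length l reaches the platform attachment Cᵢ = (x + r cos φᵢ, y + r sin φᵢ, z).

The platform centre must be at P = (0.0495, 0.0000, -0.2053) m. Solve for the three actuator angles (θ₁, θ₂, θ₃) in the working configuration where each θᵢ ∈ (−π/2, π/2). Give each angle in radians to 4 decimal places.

θ₁ = 0.1743, θ₂ = 0.9597, θ₃ = 0.9597

rotate P by −φ1: (0.0495, 0.0000, -0.2053)
  A=0.1605, B=-0.2053, C=(l²−L²−A²−y'²−z²)/(2L)=0.1225
  θ1 = atan2(B,A) + arccos(C/0.2606) = 0.1743
φ2=120.0° → target in arm frame (-0.0247, -0.0429)
  A=0.2347, B=-0.2053, C=(l²−L²−A²−y'²−z²)/(2L)=-0.0335
  √(A²+B²)=0.3119;  θ2 = -0.7186+1.6783 ≈ 0.9597
φ3=240.0° → target in arm frame (-0.0248, 0.0429)
  A cos θ + B sin θ = C:  0.2348·cos θ + -0.2053·sin θ = -0.0335
  θ3 = atan2(B,A) + arccos(C/0.3119) = 0.9597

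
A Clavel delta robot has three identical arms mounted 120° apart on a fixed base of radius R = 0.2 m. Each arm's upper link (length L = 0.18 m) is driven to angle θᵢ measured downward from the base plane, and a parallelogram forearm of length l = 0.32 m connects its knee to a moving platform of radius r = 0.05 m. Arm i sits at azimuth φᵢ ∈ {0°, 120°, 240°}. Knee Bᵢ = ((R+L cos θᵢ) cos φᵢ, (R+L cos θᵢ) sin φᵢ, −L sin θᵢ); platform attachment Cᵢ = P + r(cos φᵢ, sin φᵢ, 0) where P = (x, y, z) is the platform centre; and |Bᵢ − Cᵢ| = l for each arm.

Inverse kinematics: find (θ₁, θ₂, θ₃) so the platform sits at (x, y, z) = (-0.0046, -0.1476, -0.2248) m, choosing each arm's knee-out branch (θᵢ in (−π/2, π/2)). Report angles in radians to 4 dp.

φ1=0.0° → target in arm frame (-0.0046, -0.1476)
  e−x'=0.1546;  (l²−L²−(e−x')²−y'²−z²)/2L = -0.0728
  θ1 = atan2(B,A) + arccos(C/0.2728) = 0.8727
rotate P by −φ2: (-0.1255, 0.0778, -0.2248)
  e−x'=0.2755;  (l²−L²−(e−x')²−y'²−z²)/2L = -0.1736
  θ2 = atan2(B,A) + arccos(C/0.3556) = 1.3965
rotate P by −φ3: (0.1301, 0.0698, -0.2248)
  A cos θ + B sin θ = C:  0.0199·cos θ + -0.2248·sin θ = 0.0394
  γ=atan2(-0.2248,0.0199)=-1.4826;  ψ=arccos(0.1747)=1.3952;  θ3=γ+ψ≈-0.0874

θ₁ = 0.8727, θ₂ = 1.3965, θ₃ = -0.0874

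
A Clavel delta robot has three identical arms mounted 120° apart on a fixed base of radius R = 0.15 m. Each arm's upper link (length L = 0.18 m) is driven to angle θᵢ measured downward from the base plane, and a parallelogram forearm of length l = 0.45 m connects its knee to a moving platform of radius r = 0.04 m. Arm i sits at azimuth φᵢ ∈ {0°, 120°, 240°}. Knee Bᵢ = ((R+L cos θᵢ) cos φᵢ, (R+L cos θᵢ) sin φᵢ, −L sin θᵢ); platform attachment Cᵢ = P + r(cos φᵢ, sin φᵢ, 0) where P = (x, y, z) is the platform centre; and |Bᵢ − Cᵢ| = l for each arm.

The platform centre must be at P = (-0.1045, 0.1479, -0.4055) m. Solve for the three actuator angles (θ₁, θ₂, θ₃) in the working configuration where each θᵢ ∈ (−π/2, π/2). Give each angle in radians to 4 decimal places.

θ₁ = 0.8728, θ₂ = -0.1748, θ₃ = 0.7853

φ1=0.0° → target in arm frame (-0.1045, 0.1479)
  A cos θ + B sin θ = C:  0.2145·cos θ + -0.4055·sin θ = -0.1728
  γ=atan2(-0.4055,0.2145)=-1.0842;  ψ=arccos(-0.3767)=1.9571;  θ1=γ+ψ≈0.8728
rotate P by −φ2: (0.1803, 0.0165, -0.4055)
  e−x'=-0.0703;  (l²−L²−(e−x')²−y'²−z²)/2L = 0.0012
  √(A²+B²)=0.4116;  θ2 = -1.7425+1.5678 ≈ -0.1748
arm 3 (φ=240.0°): x'=-0.0758, y'=-0.1644
  A=0.1858, B=-0.4055, C=(l²−L²−A²−y'²−z²)/(2L)=-0.1553
  γ=atan2(-0.4055,0.1858)=-1.1411;  ψ=arccos(-0.3482)=1.9264;  θ3=γ+ψ≈0.7853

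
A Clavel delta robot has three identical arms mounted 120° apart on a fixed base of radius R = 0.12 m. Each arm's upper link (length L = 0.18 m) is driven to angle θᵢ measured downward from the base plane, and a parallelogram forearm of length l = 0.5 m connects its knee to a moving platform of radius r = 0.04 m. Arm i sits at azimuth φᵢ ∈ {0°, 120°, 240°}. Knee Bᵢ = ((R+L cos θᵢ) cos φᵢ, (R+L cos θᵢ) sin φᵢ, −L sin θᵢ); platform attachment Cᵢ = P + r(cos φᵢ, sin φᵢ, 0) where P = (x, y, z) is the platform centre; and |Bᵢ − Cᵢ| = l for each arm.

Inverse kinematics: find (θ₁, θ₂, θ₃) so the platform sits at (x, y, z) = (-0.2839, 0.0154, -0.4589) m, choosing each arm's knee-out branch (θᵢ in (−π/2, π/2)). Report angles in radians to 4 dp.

rotate P by −φ1: (-0.2839, 0.0154, -0.4589)
  A=0.3639, B=-0.4589, C=(l²−L²−A²−y'²−z²)/(2L)=-0.3490
  θ1 = atan2(B,A) + arccos(C/0.5857) = 1.3089
arm 2 (φ=120.0°): x'=0.1553, y'=0.2382
  A=-0.0753, B=-0.4589, C=(l²−L²−A²−y'²−z²)/(2L)=-0.1538
  √(A²+B²)=0.4650;  θ2 = -1.7334+1.9079 ≈ 0.1745
arm 3 (φ=240.0°): x'=0.1286, y'=-0.2536
  e−x'=-0.0486;  (l²−L²−(e−x')²−y'²−z²)/2L = -0.1657
  θ3 = atan2(B,A) + arccos(C/0.4615) = 0.2617

θ₁ = 1.3089, θ₂ = 0.1745, θ₃ = 0.2617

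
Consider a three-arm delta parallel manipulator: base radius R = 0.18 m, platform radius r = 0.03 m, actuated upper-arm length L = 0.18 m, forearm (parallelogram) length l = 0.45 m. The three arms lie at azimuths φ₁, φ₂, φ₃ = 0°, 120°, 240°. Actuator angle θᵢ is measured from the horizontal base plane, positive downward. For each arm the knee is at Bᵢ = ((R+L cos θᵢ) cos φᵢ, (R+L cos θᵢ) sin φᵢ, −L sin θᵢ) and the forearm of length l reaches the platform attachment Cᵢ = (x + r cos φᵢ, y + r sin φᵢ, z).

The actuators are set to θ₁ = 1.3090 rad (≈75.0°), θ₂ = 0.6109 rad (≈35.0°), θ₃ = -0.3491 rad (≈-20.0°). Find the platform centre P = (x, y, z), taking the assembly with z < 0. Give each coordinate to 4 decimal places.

(-0.1998, -0.1117, -0.3553)

centre 1 = (0.1966·cos0.0°, 0.1966·sin0.0°, -0.1739) = (0.1966, 0.0000, -0.1739)
arm 2 at φ=120.0°: (R−r)+L cos θ2 = 0.2974;  centre 2 = (-0.1487, 0.2576, -0.1032)
centre 3 = (0.3191·cos240.0°, 0.3191·sin240.0°, 0.0616) = (-0.1596, -0.2764, 0.0616)
eliminate P² terms by subtracting sphere 1 from 2 and 3
[-0.6906 0.5152 0.1412]·P = 0.0303;  [-0.7123 -0.5528 0.4709]·P = 0.0368
Cramer: x(z) = -0.0476+0.4283z;  y(z) = -0.0051+0.3000z
into |P−centre ₁|² = l²: 1.2734z² + 0.1355z + -0.1126 = 0;  Δ = 0.5919;  z = -0.3553 or 0.2489 → z<0 root = -0.3553
x = -0.1998, y = -0.1117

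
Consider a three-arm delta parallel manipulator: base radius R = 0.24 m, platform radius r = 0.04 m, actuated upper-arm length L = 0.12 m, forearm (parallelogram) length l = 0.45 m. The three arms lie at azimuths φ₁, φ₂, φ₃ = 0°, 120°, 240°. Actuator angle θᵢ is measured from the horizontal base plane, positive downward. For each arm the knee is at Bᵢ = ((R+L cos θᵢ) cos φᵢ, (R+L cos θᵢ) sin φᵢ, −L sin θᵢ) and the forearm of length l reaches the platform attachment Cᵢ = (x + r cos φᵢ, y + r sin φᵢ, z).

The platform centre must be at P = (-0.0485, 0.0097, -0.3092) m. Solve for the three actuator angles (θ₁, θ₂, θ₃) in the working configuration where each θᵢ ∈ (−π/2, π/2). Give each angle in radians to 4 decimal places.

φ1=0.0° → target in arm frame (-0.0485, 0.0097)
  A=0.2485, B=-0.3092, C=(l²−L²−A²−y'²−z²)/(2L)=0.1277
  θ1 = atan2(B,A) + arccos(C/0.3967) = 0.3492
rotate P by −φ2: (0.0327, 0.0372, -0.3092)
  A cos θ + B sin θ = C:  0.1673·cos θ + -0.3092·sin θ = 0.2630
  θ2 = atan2(B,A) + arccos(C/0.3516) = -0.3488
rotate P by −φ3: (0.0158, -0.0469, -0.3092)
  A cos θ + B sin θ = C:  0.1842·cos θ + -0.3092·sin θ = 0.2350
  θ3 = atan2(B,A) + arccos(C/0.3599) = -0.1742

θ₁ = 0.3492, θ₂ = -0.3488, θ₃ = -0.1742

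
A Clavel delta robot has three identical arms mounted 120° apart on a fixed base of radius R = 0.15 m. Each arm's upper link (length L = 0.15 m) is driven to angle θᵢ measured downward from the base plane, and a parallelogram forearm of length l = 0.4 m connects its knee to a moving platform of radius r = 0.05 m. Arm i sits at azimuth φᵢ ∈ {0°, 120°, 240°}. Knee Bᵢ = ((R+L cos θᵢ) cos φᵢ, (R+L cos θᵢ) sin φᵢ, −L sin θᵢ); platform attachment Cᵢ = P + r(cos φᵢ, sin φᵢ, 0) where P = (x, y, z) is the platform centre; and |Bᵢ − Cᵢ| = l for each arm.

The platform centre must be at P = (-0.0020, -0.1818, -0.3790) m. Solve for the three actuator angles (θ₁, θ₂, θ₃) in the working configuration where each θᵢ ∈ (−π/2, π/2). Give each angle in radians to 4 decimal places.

arm 1 (φ=0.0°): x'=-0.0020, y'=-0.1818
  A cos θ + B sin θ = C:  0.1020·cos θ + -0.3790·sin θ = -0.1653
  √(A²+B²)=0.3925;  θ1 = -1.3079+2.0056 ≈ 0.6977
arm 2 (φ=120.0°): x'=-0.1564, y'=0.0926
  A cos θ + B sin θ = C:  0.2564·cos θ + -0.3790·sin θ = -0.2683
  √(A²+B²)=0.4576;  θ2 = -0.9759+2.1972 ≈ 1.2213
φ3=240.0° → target in arm frame (0.1584, 0.0892)
  A=-0.0584, B=-0.3790, C=(l²−L²−A²−y'²−z²)/(2L)=-0.0584
  √(A²+B²)=0.3835;  θ3 = -1.7238+1.7236 ≈ -0.0002

θ₁ = 0.6977, θ₂ = 1.2213, θ₃ = -0.0002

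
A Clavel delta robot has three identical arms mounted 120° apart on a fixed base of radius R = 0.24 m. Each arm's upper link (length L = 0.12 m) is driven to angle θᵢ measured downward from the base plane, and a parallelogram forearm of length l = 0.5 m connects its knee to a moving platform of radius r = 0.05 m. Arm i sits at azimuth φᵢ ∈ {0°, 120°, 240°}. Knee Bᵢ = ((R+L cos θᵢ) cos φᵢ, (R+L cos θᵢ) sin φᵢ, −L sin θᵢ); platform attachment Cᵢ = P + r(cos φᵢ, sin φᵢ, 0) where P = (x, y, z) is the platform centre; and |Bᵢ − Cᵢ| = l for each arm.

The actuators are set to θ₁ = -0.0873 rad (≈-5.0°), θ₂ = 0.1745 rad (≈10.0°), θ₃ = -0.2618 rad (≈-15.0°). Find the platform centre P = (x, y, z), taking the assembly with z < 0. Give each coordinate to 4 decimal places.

arm 1 at φ=0.0°: e+L cos θ1 = 0.3095;  centre 1 = (0.3095, 0.0000, 0.0105)
arm 2 at φ=120.0°: e+L cos θ2 = 0.3082;  centre 2 = (-0.1541, 0.2669, -0.0208)
φ3=240.0°: virtual centre (-0.1530, -0.2649, 0.0311), radius l
eliminate P² terms by subtracting sphere 1 from 2 and 3
[-0.9273 0.5338 -0.0626]·P = -0.0005;  [-0.9250 -0.5299 0.0412]·P = -0.0014
Cramer: x(z) = 0.0010-0.0113z;  y(z) = 0.0008+0.0976z
into |P−centre ₁|² = l²: 1.0096z² + -0.0138z + -0.1547 = 0;  Δ = 0.6250;  z = -0.3847 or 0.3983 → z<0 root = -0.3847
x = 0.0054, y = -0.0367

(0.0054, -0.0367, -0.3847)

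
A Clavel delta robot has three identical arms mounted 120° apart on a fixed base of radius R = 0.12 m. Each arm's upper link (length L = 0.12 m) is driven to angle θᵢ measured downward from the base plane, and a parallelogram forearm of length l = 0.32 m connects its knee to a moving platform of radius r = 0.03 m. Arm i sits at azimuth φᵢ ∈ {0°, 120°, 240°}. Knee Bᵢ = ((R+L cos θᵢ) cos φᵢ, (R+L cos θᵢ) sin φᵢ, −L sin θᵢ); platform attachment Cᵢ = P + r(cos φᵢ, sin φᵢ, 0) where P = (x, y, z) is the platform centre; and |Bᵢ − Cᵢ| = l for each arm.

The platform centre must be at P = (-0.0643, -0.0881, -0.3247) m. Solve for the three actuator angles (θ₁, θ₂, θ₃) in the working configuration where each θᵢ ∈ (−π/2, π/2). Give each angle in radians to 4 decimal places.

θ₁ = 1.0476, θ₂ = 0.9600, θ₃ = 0.1747

rotate P by −φ1: (-0.0643, -0.0881, -0.3247)
  A=0.1543, B=-0.3247, C=(l²−L²−A²−y'²−z²)/(2L)=-0.2042
  θ1 = atan2(B,A) + arccos(C/0.3595) = 1.0476
rotate P by −φ2: (-0.0441, 0.0997, -0.3247)
  A=0.1341, B=-0.3247, C=(l²−L²−A²−y'²−z²)/(2L)=-0.1891
  γ=atan2(-0.3247,0.1341)=-1.1790;  ψ=arccos(-0.5381)=2.1390;  θ2=γ+ψ≈0.9600
arm 3 (φ=240.0°): x'=0.1084, y'=-0.0116
  A cos θ + B sin θ = C:  -0.0184·cos θ + -0.3247·sin θ = -0.0746
  θ3 = atan2(B,A) + arccos(C/0.3252) = 0.1747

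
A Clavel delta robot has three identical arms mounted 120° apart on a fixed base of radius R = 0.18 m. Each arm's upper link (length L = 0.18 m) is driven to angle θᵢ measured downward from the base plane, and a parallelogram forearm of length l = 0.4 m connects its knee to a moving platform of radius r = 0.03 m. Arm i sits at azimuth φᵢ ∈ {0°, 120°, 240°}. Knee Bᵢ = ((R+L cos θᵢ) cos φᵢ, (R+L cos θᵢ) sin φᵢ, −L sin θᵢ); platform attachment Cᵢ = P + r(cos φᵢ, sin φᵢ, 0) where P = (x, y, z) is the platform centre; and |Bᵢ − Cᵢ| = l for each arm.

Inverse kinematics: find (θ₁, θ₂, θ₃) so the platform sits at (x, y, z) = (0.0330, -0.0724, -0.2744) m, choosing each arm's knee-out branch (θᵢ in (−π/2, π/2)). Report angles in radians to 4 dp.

θ₁ = 0.0870, θ₂ = 0.6981, θ₃ = 0.0003

rotate P by −φ1: (0.0330, -0.0724, -0.2744)
  A cos θ + B sin θ = C:  0.1170·cos θ + -0.2744·sin θ = 0.0927
  √(A²+B²)=0.2983;  θ1 = -1.1678+1.2548 ≈ 0.0870
rotate P by −φ2: (-0.0792, 0.0076, -0.2744)
  A cos θ + B sin θ = C:  0.2292·cos θ + -0.2744·sin θ = -0.0008
  γ=atan2(-0.2744,0.2292)=-0.8749;  ψ=arccos(-0.0022)=1.5730;  θ2=γ+ψ≈0.6981
rotate P by −φ3: (0.0462, 0.0648, -0.2744)
  A cos θ + B sin θ = C:  0.1038·cos θ + -0.2744·sin θ = 0.1037
  √(A²+B²)=0.2934;  θ3 = -1.2092+1.2095 ≈ 0.0003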